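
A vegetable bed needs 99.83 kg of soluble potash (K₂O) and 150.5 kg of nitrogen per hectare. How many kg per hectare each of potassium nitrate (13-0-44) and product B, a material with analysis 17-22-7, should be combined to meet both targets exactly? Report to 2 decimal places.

Let a = kg of potassium nitrate, b = kg of product B (per hectare).
K₂O: 0.44·a + 0.07·b = 99.83
N: 0.13·a + 0.17·b = 150.5
Solving simultaneously: a = 97.9619, b = 810.382.

97.96 kg potassium nitrate, 810.38 kg product B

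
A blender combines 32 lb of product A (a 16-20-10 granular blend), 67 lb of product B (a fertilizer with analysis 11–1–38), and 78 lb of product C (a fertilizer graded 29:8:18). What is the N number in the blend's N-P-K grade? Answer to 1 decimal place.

Total mass = 32 + 67 + 78 = 177 lb.
N mass = 16%×32 + 11%×67 + 29%×78 = 35.11 lb.
% N = 35.11 / 177 = 19.8362%.

19.8% N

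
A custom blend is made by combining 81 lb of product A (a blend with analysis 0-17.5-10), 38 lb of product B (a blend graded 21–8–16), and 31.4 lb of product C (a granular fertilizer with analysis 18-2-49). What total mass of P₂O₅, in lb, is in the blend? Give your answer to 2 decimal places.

17.84 lb P₂O₅

P₂O₅ mass = 17.5%×81 + 8%×38 + 2%×31.4 = 17.843 lb.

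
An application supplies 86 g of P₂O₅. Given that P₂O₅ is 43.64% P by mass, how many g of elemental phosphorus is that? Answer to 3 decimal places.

37.530 g P

P = 86 × 0.4364 = 37.5304 g.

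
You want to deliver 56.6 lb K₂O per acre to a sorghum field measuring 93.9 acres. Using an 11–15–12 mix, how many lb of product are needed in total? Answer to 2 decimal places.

Product per acre = 56.6 / 12% = 471.667 lb.
Total product = 471.667 × 93.9 = 44289.5 lb.

44289.50 lb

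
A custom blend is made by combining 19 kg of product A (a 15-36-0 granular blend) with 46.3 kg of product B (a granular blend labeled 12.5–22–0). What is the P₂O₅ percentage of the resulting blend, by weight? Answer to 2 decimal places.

Total mass = 19 + 46.3 = 65.3 kg.
P₂O₅ mass = 36%×19 + 22%×46.3 = 17.026 kg.
% P₂O₅ = 17.026 / 65.3 = 26.0735%.

26.07% P₂O₅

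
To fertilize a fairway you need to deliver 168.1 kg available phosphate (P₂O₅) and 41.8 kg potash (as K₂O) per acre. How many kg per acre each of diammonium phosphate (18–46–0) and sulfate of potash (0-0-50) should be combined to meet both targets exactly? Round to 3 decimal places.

365.435 kg diammonium phosphate, 83.600 kg sulfate of potash

Let a = kg of diammonium phosphate, b = kg of sulfate of potash (per acre).
P₂O₅: 0.46·a + 0·b = 168.1
K₂O: 0·a + 0.5·b = 41.8
Solving simultaneously: a = 365.4348, b = 83.6.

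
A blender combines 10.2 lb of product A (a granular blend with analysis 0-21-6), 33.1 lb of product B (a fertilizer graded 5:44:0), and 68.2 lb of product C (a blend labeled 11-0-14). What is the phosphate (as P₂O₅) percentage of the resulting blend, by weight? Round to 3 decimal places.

14.983% P₂O₅

Total mass = 10.2 + 33.1 + 68.2 = 111.5 lb.
P₂O₅ mass = 21%×10.2 + 44%×33.1 + 0%×68.2 = 16.706 lb.
% P₂O₅ = 16.706 / 111.5 = 14.98296%.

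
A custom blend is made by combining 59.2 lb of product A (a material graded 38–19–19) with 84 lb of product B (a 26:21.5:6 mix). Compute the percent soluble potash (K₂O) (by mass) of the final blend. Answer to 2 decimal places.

Total mass = 59.2 + 84 = 143.2 lb.
K₂O mass = 19%×59.2 + 6%×84 = 16.288 lb.
% K₂O = 16.288 / 143.2 = 11.3743%.

11.37% K₂O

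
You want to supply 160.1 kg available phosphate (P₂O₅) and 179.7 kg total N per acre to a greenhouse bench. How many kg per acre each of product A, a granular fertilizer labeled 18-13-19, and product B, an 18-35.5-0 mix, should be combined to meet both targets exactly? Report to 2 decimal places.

Let a = kg of product A, b = kg of product B (per acre).
P₂O₅: 0.13·a + 0.355·b = 160.1
N: 0.18·a + 0.18·b = 179.7
From row1: a = (160.1 − 0.355·b) / 0.13.
Into row2: 0.18·(160.1 − 0.355·b)/0.13 + 0.18·b = 179.7 → b = 134.741, a = 863.593.

863.59 kg product A, 134.74 kg product B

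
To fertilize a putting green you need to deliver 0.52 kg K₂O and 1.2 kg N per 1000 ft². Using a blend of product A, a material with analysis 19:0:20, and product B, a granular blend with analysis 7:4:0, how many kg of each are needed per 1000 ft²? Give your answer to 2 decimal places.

2.60 kg product A, 10.09 kg product B

Let a = kg of product A, b = kg of product B (per 1000 ft²).
K₂O: 0.2·a + 0·b = 0.52
N: 0.19·a + 0.07·b = 1.2
Eliminate a: (row1) − 0.2/0.19·(row2) → -0.0736842·b = -0.743158, so b = 10.0857.
Back-substitute: a = (0.52 − 0·10.0857) / 0.2 = 2.6.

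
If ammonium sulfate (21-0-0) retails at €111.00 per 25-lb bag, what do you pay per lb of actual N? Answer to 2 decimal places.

N in bag = 25 × 21% = 5.25 lb.
Cost per lb N = €111.00 / 5.25 = €21.1429.

€21.14 per lb N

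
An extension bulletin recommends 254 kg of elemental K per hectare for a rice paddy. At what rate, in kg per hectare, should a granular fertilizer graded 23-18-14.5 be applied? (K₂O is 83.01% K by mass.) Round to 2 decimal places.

2110.26 kg of product per hectare

As K₂O: 254 / 0.8301 = 305.987 kg per hectare.
Product per hectare = 305.987 / 14.5% = 2110.257 kg.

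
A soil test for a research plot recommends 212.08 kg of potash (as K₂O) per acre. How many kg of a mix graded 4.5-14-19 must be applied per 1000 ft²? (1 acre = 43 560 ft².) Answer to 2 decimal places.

25.62 kg of product per thousand sq ft

Product per acre = 212.08 / 19% = 1116.21 kg.
Convert to per 1000 ft²: 1116.21 × 0.0229568 = 25.6247 kg.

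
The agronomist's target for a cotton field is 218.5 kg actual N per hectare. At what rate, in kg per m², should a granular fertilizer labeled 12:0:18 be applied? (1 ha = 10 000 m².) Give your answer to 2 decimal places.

0.18 kg of product per sq m

Product per hectare = 218.5 / 12% = 1820.83 kg.
Convert to per m²: 1820.83 × 0.0001 = 0.182083 kg.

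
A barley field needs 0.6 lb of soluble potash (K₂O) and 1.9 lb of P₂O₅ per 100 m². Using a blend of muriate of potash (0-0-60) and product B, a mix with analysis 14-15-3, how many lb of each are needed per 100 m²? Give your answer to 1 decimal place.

Let a = lb of muriate of potash, b = lb of product B (per 100 m²).
K₂O: 0.6·a + 0.03·b = 0.6
P₂O₅: 0·a + 0.15·b = 1.9
Solving simultaneously: a = 0.366667, b = 12.6667.

0.4 lb muriate of potash, 12.7 lb product B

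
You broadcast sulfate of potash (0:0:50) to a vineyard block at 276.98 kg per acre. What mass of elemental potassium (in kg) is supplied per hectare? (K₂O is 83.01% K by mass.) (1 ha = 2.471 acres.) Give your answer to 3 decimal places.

K₂O per acre = 276.98 × 50% = 138.49 kg.
Elemental K = 138.49 × 0.8301 = 114.961 kg per acre.
Convert to per hectare: 114.961 × 2.471 = 284.0675 kg.

284.068 kg K per hectare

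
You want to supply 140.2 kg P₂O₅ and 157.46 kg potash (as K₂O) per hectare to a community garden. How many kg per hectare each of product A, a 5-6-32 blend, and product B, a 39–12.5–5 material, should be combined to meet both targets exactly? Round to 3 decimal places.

342.500 kg product A, 957.200 kg product B

Per-hectare balance (a = product A, b = product B):
P₂O₅: 0.06·a + 0.125·b = 140.2
K₂O: 0.32·a + 0.05·b = 157.46
From row1: a = (140.2 − 0.125·b) / 0.06.
Into row2: 0.32·(140.2 − 0.125·b)/0.06 + 0.05·b = 157.46 → b = 957.2, a = 342.5.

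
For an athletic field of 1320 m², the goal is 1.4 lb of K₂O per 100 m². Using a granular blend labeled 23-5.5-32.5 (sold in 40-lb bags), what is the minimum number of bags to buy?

2 bags

Product per 100 m² = 1.4 / 32.5% = 4.30769 lb.
Total product = 4.30769 × 1320 / 100 = 56.8615 lb.
Bags = ⌈56.8615 / 40⌉ = 2.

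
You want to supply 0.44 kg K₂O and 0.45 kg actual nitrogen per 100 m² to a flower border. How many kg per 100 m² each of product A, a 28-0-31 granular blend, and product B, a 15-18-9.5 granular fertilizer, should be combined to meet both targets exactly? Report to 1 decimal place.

Per-100 m² balance (a = product A, b = product B):
K₂O: 0.31·a + 0.095·b = 0.44
N: 0.28·a + 0.15·b = 0.45
Eliminate a: (row1) − 0.31/0.28·(row2) → -0.0710714·b = -0.0582143, so b = 0.819095.
Back-substitute: a = (0.44 − 0.095·0.819095) / 0.31 = 1.16834.

1.2 kg product A, 0.8 kg product B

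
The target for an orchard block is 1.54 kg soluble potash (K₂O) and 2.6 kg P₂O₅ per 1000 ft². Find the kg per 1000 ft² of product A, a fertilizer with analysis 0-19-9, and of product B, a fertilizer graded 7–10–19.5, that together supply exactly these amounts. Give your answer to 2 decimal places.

Let a = kg of product A, b = kg of product B (per 1000 ft²).
K₂O: 0.09·a + 0.195·b = 1.54
P₂O₅: 0.19·a + 0.1·b = 2.6
Eliminate a: (row1) − 0.09/0.19·(row2) → 0.147632·b = 0.308421, so b = 2.08913.
Back-substitute: a = (1.54 − 0.195·2.08913) / 0.09 = 12.5847.

12.58 kg product A, 2.09 kg product B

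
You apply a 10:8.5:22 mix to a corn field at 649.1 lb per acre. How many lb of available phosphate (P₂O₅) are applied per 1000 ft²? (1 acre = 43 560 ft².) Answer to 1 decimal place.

P₂O₅ per acre = 649.1 × 8.5% = 55.1735 lb.
Convert to per 1000 ft²: 55.1735 × 0.0229568 = 1.26661 lb.

1.3 lb P₂O₅ per thousand sq ft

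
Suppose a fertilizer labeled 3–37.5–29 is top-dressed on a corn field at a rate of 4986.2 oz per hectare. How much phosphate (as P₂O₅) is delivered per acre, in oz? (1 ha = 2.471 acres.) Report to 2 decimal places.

P₂O₅ per hectare = 4986.2 × 37.5% = 1869.83 oz.
Convert to per acre: 1869.83 × 0.404694 = 756.708 oz.

756.71 oz P₂O₅ per acre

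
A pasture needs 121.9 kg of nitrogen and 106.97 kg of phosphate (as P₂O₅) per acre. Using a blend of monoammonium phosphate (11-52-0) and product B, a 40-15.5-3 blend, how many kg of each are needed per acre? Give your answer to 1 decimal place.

With a, b = kg per acre of monoammonium phosphate and product B:
N: 0.11·a + 0.4·b = 121.9
P₂O₅: 0.52·a + 0.155·b = 106.97
Eliminate b: (row1) − 0.4/0.155·(row2) → -1.23194·a = -154.152, so a = 125.13.
Then b = (106.97 − 0.52·125.13) / 0.155 = 270.339.

125.1 kg monoammonium phosphate, 270.3 kg product B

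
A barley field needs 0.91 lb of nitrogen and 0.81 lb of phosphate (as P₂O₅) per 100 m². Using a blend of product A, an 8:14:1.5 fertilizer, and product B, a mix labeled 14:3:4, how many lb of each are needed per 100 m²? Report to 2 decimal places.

5.01 lb product A, 3.64 lb product B

Per-100 m² balance (a = product A, b = product B):
N: 0.08·a + 0.14·b = 0.91
P₂O₅: 0.14·a + 0.03·b = 0.81
Eliminate a: (row1) − 0.08/0.14·(row2) → 0.122857·b = 0.447143, so b = 3.63953.
Back-substitute: a = (0.91 − 0.14·3.63953) / 0.08 = 5.00581.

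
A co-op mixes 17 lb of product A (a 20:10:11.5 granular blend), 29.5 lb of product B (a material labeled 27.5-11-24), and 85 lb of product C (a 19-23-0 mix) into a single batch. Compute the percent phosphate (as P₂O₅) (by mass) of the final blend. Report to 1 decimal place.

Total mass = 17 + 29.5 + 85 = 131.5 lb.
P₂O₅ mass = 10%×17 + 11%×29.5 + 23%×85 = 24.495 lb.
% P₂O₅ = 24.495 / 131.5 = 18.6274%.

18.6% P₂O₅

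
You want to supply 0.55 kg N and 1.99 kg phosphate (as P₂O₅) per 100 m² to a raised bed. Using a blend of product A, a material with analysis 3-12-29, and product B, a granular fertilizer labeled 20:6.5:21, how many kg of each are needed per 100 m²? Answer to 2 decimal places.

16.43 kg product A, 0.29 kg product B

Let a = kg of product A, b = kg of product B (per 100 m²).
N: 0.03·a + 0.2·b = 0.55
P₂O₅: 0.12·a + 0.065·b = 1.99
Solving simultaneously: a = 16.4286, b = 0.285714.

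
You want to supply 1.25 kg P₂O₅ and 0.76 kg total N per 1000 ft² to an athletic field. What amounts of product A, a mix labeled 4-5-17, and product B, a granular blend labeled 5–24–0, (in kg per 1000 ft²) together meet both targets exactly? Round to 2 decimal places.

16.89 kg product A, 1.69 kg product B

With a, b = kg per 1000 ft² of product A and product B:
P₂O₅: 0.05·a + 0.24·b = 1.25
N: 0.04·a + 0.05·b = 0.76
Solving simultaneously: a = 16.8873, b = 1.69014.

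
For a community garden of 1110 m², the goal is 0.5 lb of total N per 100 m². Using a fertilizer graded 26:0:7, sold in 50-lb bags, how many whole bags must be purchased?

Product per 100 m² = 0.5 / 26% = 1.92308 lb.
Total product = 1.92308 × 1110 / 100 = 21.3462 lb.
Bags = ⌈21.3462 / 50⌉ = 1.

1 bags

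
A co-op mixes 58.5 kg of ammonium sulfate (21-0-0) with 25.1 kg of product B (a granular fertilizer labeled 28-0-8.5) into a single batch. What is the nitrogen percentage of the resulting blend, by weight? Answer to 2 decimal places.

23.10% N

Total mass = 58.5 + 25.1 = 83.6 kg.
N mass = 21%×58.5 + 28%×25.1 = 19.313 kg.
% N = 19.313 / 83.6 = 23.1017%.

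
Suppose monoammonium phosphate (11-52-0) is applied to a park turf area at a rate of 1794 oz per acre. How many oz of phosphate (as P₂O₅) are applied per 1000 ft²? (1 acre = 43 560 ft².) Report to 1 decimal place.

21.4 oz P₂O₅ per thousand sq ft

P₂O₅ per acre = 1794 × 52% = 932.88 oz.
Convert to per 1000 ft²: 932.88 × 0.0229568 = 21.416 oz.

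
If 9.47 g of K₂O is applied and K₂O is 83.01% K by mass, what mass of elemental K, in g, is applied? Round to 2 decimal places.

K = 9.47 × 0.8301 = 7.86105 g.

7.86 g K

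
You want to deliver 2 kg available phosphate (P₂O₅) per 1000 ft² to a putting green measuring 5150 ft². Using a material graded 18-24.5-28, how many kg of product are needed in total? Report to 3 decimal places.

Product per 1000 ft² = 2 / 24.5% = 8.16327 kg.
Total product = 8.16327 × 5150 / 1000 = 42.0408 kg.

42.041 kg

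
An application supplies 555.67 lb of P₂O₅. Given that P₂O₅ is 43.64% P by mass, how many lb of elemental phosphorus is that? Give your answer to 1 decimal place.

242.5 lb P

P = 555.67 × 0.4364 = 242.494 lb.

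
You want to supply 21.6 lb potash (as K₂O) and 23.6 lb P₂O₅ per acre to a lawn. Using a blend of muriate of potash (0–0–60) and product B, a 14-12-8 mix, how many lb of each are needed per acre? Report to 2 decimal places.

9.78 lb muriate of potash, 196.67 lb product B

Per-acre balance (a = muriate of potash, b = product B):
K₂O: 0.6·a + 0.08·b = 21.6
P₂O₅: 0·a + 0.12·b = 23.6
Solving simultaneously: a = 9.77778, b = 196.667.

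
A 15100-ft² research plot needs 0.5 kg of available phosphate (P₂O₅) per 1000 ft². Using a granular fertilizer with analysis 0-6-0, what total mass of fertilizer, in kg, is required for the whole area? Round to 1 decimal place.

125.8 kg

Product per 1000 ft² = 0.5 / 6% = 8.33333 kg.
Total product = 8.33333 × 15100 / 1000 = 125.833 kg.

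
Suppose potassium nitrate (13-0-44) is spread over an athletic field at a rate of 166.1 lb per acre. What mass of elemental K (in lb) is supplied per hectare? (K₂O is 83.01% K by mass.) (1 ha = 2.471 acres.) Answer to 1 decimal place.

K₂O per acre = 166.1 × 44% = 73.084 lb.
Elemental K = 73.084 × 0.8301 = 60.667 lb per acre.
Convert to per hectare: 60.667 × 2.471 = 149.908 lb.

149.9 lb K per hectare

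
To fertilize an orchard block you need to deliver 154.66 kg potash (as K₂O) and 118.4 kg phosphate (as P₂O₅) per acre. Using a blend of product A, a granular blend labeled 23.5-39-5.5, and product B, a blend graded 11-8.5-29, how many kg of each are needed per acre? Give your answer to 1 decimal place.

Let a = kg of product A, b = kg of product B (per acre).
K₂O: 0.055·a + 0.29·b = 154.66
P₂O₅: 0.39·a + 0.085·b = 118.4
From row1: a = (154.66 − 0.29·b) / 0.055.
Into row2: 0.39·(154.66 − 0.29·b)/0.055 + 0.085·b = 118.4 → b = 496.245, a = 195.434.

195.4 kg product A, 496.2 kg product B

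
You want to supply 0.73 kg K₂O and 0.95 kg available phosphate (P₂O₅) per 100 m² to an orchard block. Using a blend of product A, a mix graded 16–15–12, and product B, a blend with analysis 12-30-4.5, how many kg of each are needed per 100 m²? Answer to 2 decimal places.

Let a = kg of product A, b = kg of product B (per 100 m²).
K₂O: 0.12·a + 0.045·b = 0.73
P₂O₅: 0.15·a + 0.3·b = 0.95
Solving simultaneously: a = 6.02564, b = 0.153846.

6.03 kg product A, 0.15 kg product B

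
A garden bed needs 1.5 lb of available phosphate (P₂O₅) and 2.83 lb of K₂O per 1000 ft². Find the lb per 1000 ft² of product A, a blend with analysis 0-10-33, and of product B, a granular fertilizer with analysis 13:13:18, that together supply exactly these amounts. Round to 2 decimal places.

3.93 lb product A, 8.51 lb product B

Let a = lb of product A, b = lb of product B (per 1000 ft²).
P₂O₅: 0.1·a + 0.13·b = 1.5
K₂O: 0.33·a + 0.18·b = 2.83
From row1: a = (1.5 − 0.13·b) / 0.1.
Into row2: 0.33·(1.5 − 0.13·b)/0.1 + 0.18·b = 2.83 → b = 8.51406, a = 3.93173.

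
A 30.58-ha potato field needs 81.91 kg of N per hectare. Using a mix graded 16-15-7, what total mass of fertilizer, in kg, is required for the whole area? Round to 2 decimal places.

15655.05 kg

Product per hectare = 81.91 / 16% = 511.937 kg.
Total product = 511.937 × 30.58 = 15655.049 kg.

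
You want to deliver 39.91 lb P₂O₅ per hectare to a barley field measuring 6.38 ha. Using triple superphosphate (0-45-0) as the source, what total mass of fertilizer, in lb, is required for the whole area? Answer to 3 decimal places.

Product per hectare = 39.91 / 45% = 88.6889 lb.
Total product = 88.6889 × 6.38 = 565.8351 lb.

565.835 lb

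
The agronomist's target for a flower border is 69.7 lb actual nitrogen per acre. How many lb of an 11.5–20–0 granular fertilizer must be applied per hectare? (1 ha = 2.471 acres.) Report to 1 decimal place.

1497.6 lb of product per hectare

Product per acre = 69.7 / 11.5% = 606.087 lb.
Convert to per hectare: 606.087 × 2.471 = 1497.64 lb.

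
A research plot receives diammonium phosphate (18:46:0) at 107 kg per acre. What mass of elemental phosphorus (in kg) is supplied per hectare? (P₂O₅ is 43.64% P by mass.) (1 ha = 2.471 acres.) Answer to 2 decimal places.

P₂O₅ per acre = 107 × 46% = 49.22 kg.
Elemental P = 49.22 × 0.4364 = 21.4796 kg per acre.
Convert to per hectare: 21.4796 × 2.471 = 53.0761 kg.

53.08 kg P per hectare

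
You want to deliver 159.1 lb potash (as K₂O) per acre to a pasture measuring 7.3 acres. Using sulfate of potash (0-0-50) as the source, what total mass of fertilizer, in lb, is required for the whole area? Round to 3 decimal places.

Product per acre = 159.1 / 50% = 318.2 lb.
Total product = 318.2 × 7.3 = 2322.86 lb.

2322.860 lb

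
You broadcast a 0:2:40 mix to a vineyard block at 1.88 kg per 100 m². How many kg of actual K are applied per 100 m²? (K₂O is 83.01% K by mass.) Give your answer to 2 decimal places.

K₂O per 100 m² = 1.88 × 40% = 0.752 kg.
Elemental K = 0.752 × 0.8301 = 0.624235 kg per 100 m².

0.62 kg K per hundred sq m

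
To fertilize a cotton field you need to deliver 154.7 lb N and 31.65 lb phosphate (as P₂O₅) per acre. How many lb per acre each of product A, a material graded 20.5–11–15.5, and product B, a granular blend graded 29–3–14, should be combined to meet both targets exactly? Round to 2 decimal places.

With a, b = lb per acre of product A and product B:
N: 0.205·a + 0.29·b = 154.7
P₂O₅: 0.11·a + 0.03·b = 31.65
Eliminate b: (row1) − 0.29/0.03·(row2) → -0.858333·a = -151.25, so a = 176.214.
Then b = (31.65 − 0.11·176.214) / 0.03 = 408.883.

176.21 lb product A, 408.88 lb product B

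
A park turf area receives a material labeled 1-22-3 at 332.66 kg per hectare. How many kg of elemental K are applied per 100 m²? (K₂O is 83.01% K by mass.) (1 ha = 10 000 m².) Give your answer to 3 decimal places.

K₂O per hectare = 332.66 × 3% = 9.9798 kg.
Elemental K = 9.9798 × 0.8301 = 8.28423 kg per hectare.
Convert to per 100 m²: 8.28423 × 0.01 = 0.0828423 kg.

0.083 kg K per hundred sq m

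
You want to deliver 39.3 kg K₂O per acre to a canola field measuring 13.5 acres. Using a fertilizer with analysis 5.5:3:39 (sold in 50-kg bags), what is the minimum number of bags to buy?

28 bags

Product per acre = 39.3 / 39% = 100.769 kg.
Total product = 100.769 × 13.5 = 1360.38 kg.
Bags = ⌈1360.38 / 50⌉ = 28.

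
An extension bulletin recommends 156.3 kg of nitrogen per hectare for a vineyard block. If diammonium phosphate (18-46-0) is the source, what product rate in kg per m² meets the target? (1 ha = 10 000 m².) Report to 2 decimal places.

Product per hectare = 156.3 / 18% = 868.333 kg.
Convert to per m²: 868.333 × 0.0001 = 0.0868333 kg.

0.09 kg of product per sq m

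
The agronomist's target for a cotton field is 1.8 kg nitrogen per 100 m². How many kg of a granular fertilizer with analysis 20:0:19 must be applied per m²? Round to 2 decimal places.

0.09 kg of product per sq m

Product per 100 m² = 1.8 / 20% = 9 kg.
Convert to per m²: 9 × 0.01 = 0.09 kg.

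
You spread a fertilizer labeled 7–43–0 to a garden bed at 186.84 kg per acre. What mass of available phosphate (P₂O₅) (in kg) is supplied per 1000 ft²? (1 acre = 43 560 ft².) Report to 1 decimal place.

P₂O₅ per acre = 186.84 × 43% = 80.3412 kg.
Convert to per 1000 ft²: 80.3412 × 0.0229568 = 1.84438 kg.

1.8 kg P₂O₅ per thousand sq ft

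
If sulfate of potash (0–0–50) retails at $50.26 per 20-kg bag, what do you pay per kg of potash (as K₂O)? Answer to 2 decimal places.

$5.03 per kg K₂O

K₂O in bag = 20 × 50% = 10 kg.
Cost per kg K₂O = $50.26 / 10 = $5.0260.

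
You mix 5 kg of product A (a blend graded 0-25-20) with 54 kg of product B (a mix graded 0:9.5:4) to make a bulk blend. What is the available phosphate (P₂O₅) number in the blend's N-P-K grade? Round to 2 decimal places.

10.81% P₂O₅

Total mass = 5 + 54 = 59 kg.
P₂O₅ mass = 25%×5 + 9.5%×54 = 6.38 kg.
% P₂O₅ = 6.38 / 59 = 10.8136%.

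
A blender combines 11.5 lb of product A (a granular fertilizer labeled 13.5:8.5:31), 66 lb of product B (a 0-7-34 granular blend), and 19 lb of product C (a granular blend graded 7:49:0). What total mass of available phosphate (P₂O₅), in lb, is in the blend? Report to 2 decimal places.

14.91 lb P₂O₅

P₂O₅ mass = 8.5%×11.5 + 7%×66 + 49%×19 = 14.9075 lb.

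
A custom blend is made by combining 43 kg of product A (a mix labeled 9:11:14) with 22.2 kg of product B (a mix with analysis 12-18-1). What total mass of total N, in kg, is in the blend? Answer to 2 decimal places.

6.53 kg N

N mass = 9%×43 + 12%×22.2 = 6.534 kg.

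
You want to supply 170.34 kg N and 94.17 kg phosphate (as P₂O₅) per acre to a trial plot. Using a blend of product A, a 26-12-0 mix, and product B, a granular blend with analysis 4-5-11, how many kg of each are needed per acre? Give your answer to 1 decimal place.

579.3 kg product A, 493.1 kg product B

With a, b = kg per acre of product A and product B:
N: 0.26·a + 0.04·b = 170.34
P₂O₅: 0.12·a + 0.05·b = 94.17
Eliminate b: (row1) − 0.04/0.05·(row2) → 0.164·a = 95.004, so a = 579.293.
Then b = (94.17 − 0.12·579.293) / 0.05 = 493.098.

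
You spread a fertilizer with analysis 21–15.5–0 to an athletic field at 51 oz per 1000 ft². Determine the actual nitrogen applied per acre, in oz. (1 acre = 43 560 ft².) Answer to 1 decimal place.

nitrogen per 1000 ft² = 51 × 21% = 10.71 oz.
Convert to per acre: 10.71 × 43.56 = 466.528 oz.

466.5 oz N per acre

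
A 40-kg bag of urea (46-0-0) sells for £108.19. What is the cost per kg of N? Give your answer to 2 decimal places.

£5.88 per kg N

N in bag = 40 × 46% = 18.4 kg.
Cost per kg N = £108.19 / 18.4 = £5.8799.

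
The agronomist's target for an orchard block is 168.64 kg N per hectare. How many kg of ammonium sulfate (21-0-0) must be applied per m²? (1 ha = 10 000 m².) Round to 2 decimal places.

Product per hectare = 168.64 / 21% = 803.048 kg.
Convert to per m²: 803.048 × 0.0001 = 0.0803048 kg.

0.08 kg of product per sq m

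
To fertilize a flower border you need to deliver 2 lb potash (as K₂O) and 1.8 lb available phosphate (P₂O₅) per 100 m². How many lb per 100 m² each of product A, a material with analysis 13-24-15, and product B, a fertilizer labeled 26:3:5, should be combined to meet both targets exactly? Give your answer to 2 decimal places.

Let a = lb of product A, b = lb of product B (per 100 m²).
K₂O: 0.15·a + 0.05·b = 2
P₂O₅: 0.24·a + 0.03·b = 1.8
Eliminate b: (row1) − 0.05/0.03·(row2) → -0.25·a = -1, so a = 4.
Then b = (1.8 − 0.24·4) / 0.03 = 28.

4.00 lb product A, 28.00 lb product B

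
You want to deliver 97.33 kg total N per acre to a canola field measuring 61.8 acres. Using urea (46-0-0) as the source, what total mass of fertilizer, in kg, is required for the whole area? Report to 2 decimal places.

13076.07 kg

Product per acre = 97.33 / 46% = 211.587 kg.
Total product = 211.587 × 61.8 = 13076.074 kg.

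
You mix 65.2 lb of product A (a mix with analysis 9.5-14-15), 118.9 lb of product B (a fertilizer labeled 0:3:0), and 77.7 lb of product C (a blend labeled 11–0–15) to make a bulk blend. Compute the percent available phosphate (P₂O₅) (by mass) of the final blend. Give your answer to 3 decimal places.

Total mass = 65.2 + 118.9 + 77.7 = 261.8 lb.
P₂O₅ mass = 14%×65.2 + 3%×118.9 + 0%×77.7 = 12.695 lb.
% P₂O₅ = 12.695 / 261.8 = 4.84912%.

4.849% P₂O₅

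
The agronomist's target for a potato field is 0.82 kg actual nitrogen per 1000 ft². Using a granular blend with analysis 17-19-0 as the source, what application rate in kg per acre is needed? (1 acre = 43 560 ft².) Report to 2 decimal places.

210.11 kg of product per acre

Product per 1000 ft² = 0.82 / 17% = 4.82353 kg.
Convert to per acre: 4.82353 × 43.56 = 210.113 kg.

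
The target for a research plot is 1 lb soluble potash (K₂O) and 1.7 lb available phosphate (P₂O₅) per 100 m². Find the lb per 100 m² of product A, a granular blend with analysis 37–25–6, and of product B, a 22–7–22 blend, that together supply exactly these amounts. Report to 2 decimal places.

5.98 lb product A, 2.91 lb product B

With a, b = lb per 100 m² of product A and product B:
K₂O: 0.06·a + 0.22·b = 1
P₂O₅: 0.25·a + 0.07·b = 1.7
Eliminate b: (row1) − 0.22/0.07·(row2) → -0.725714·a = -4.34286, so a = 5.98425.
Then b = (1.7 − 0.25·5.98425) / 0.07 = 2.91339.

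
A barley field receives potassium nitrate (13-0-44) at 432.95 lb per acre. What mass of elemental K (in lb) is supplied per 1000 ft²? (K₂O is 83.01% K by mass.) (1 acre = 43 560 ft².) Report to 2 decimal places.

3.63 lb K per thousand sq ft

K₂O per acre = 432.95 × 44% = 190.498 lb.
Elemental K = 190.498 × 0.8301 = 158.132 lb per acre.
Convert to per 1000 ft²: 158.132 × 0.0229568 = 3.63022 lb.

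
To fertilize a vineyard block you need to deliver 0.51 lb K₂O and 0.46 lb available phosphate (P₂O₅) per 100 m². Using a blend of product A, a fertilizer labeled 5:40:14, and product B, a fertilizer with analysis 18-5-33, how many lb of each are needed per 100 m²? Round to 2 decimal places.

Per-100 m² balance (a = product A, b = product B):
K₂O: 0.14·a + 0.33·b = 0.51
P₂O₅: 0.4·a + 0.05·b = 0.46
From row1: a = (0.51 − 0.33·b) / 0.14.
Into row2: 0.4·(0.51 − 0.33·b)/0.14 + 0.05·b = 0.46 → b = 1.1168, a = 1.0104.

1.01 lb product A, 1.12 lb product B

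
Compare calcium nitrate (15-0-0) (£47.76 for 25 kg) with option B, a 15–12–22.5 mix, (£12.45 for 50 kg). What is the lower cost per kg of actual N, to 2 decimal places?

calcium nitrate: N per bag = 25 × 15% = 3.75 kg; cost = 47.76 / 3.75 = £12.7360/kg N.
option B: N per bag = 50 × 15% = 7.5 kg; cost = 12.45 / 7.5 = £1.6600/kg N.
option B is cheaper.

£1.66 per kg N (option B)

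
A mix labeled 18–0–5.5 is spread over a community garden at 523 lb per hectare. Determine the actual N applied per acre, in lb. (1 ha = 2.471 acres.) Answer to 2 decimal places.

nitrogen per hectare = 523 × 18% = 94.14 lb.
Convert to per acre: 94.14 × 0.404694 = 38.0979 lb.

38.10 lb N per acre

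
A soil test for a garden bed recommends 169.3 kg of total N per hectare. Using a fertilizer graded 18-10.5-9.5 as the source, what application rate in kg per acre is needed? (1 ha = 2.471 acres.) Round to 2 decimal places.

380.64 kg of product per acre

Product per hectare = 169.3 / 18% = 940.556 kg.
Convert to per acre: 940.556 × 0.404694 = 380.638 kg.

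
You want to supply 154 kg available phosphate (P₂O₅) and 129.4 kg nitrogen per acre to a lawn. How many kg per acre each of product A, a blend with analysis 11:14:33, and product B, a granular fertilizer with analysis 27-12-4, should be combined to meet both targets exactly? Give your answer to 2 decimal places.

1059.02 kg product A, 47.80 kg product B

Let a = kg of product A, b = kg of product B (per acre).
P₂O₅: 0.14·a + 0.12·b = 154
N: 0.11·a + 0.27·b = 129.4
Solving simultaneously: a = 1059.024, b = 47.8049.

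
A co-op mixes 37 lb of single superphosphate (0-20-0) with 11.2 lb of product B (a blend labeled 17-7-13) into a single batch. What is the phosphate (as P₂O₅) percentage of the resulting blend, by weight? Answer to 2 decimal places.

Total mass = 37 + 11.2 = 48.2 lb.
P₂O₅ mass = 20%×37 + 7%×11.2 = 8.184 lb.
% P₂O₅ = 8.184 / 48.2 = 16.9793%.

16.98% P₂O₅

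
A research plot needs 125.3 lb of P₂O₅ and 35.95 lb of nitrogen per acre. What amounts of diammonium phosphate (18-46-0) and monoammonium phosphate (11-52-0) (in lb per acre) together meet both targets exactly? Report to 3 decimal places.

114.209 lb diammonium phosphate, 139.930 lb monoammonium phosphate

Let a = lb of diammonium phosphate, b = lb of monoammonium phosphate (per acre).
P₂O₅: 0.46·a + 0.52·b = 125.3
N: 0.18·a + 0.11·b = 35.95
Eliminate a: (row1) − 0.46/0.18·(row2) → 0.238889·b = 33.4278, so b = 139.9302.
Back-substitute: a = (125.3 − 0.52·139.9302) / 0.46 = 114.2093.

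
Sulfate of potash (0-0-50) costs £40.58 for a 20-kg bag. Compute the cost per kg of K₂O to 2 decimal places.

£4.06 per kg K₂O

K₂O in bag = 20 × 50% = 10 kg.
Cost per kg K₂O = £40.58 / 10 = £4.0580.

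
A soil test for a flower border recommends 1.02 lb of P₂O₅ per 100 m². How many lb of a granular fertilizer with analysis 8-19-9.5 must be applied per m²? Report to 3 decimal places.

Product per 100 m² = 1.02 / 19% = 5.36842 lb.
Convert to per m²: 5.36842 × 0.01 = 0.0536842 lb.

0.054 lb of product per sq m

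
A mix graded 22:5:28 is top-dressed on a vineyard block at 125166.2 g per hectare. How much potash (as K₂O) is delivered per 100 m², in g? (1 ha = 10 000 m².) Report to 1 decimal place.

K₂O per hectare = 125166.2 × 28% = 35046.5 g.
Convert to per 100 m²: 35046.5 × 0.01 = 350.465 g.

350.5 g K₂O per hundred sq m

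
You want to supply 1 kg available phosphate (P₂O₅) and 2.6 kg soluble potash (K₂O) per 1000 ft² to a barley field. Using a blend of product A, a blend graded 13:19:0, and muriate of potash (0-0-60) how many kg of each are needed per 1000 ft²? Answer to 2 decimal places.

5.26 kg product A, 4.33 kg muriate of potash

With a, b = kg per 1000 ft² of product A and muriate of potash:
P₂O₅: 0.19·a + 0·b = 1
K₂O: 0·a + 0.6·b = 2.6
Solving simultaneously: a = 5.26316, b = 4.33333.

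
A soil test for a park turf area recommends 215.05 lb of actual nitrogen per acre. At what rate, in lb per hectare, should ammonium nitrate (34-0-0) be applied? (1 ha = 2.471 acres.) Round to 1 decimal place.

1562.9 lb of product per hectare

Product per acre = 215.05 / 34% = 632.5 lb.
Convert to per hectare: 632.5 × 2.471 = 1562.91 lb.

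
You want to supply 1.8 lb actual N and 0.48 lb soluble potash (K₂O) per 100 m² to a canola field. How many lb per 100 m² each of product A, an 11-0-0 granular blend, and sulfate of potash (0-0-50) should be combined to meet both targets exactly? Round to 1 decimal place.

16.4 lb product A, 1.0 lb sulfate of potash

With a, b = lb per 100 m² of product A and sulfate of potash:
N: 0.11·a + 0·b = 1.8
K₂O: 0·a + 0.5·b = 0.48
Solving simultaneously: a = 16.3636, b = 0.96.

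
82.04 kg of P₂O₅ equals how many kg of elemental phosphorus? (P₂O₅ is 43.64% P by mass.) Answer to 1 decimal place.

35.8 kg P

P = 82.04 × 0.4364 = 35.8023 kg.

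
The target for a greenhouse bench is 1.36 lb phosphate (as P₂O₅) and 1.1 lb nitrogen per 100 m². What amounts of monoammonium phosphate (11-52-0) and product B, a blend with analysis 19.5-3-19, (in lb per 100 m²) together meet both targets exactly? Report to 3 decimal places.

2.367 lb monoammonium phosphate, 4.306 lb product B

Per-100 m² balance (a = monoammonium phosphate, b = product B):
P₂O₅: 0.52·a + 0.03·b = 1.36
N: 0.11·a + 0.195·b = 1.1
Eliminate b: (row1) − 0.03/0.195·(row2) → 0.503077·a = 1.19077, so a = 2.36697.
Then b = (1.1 − 0.11·2.36697) / 0.195 = 4.30581.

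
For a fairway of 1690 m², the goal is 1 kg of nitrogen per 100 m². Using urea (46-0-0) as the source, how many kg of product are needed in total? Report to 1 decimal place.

36.7 kg

Product per 100 m² = 1 / 46% = 2.17391 kg.
Total product = 2.17391 × 1690 / 100 = 36.7391 kg.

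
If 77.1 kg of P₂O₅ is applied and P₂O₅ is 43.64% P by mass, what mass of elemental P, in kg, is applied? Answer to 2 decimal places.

33.65 kg P

P = 77.1 × 0.4364 = 33.6464 kg.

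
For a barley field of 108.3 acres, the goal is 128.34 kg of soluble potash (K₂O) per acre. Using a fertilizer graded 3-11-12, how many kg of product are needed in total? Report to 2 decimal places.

Product per acre = 128.34 / 12% = 1069.5 kg.
Total product = 1069.5 × 108.3 = 115826.85 kg.

115826.85 kg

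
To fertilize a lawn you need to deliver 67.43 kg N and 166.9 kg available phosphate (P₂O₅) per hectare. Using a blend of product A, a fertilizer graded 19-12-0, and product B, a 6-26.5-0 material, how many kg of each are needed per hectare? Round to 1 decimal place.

With a, b = kg per hectare of product A and product B:
N: 0.19·a + 0.06·b = 67.43
P₂O₅: 0.12·a + 0.265·b = 166.9
Eliminate a: (row1) − 0.19/0.12·(row2) → -0.359583·b = -196.828, so b = 547.379.
Back-substitute: a = (67.43 − 0.06·547.379) / 0.19 = 182.038.

182.0 kg product A, 547.4 kg product B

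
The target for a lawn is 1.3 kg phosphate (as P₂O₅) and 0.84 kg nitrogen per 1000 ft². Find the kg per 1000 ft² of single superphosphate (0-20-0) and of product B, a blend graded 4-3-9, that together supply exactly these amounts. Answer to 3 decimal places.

Let a = kg of single superphosphate, b = kg of product B (per 1000 ft²).
P₂O₅: 0.2·a + 0.03·b = 1.3
N: 0·a + 0.04·b = 0.84
Solving simultaneously: a = 3.35, b = 21.

3.350 kg single superphosphate, 21.000 kg product B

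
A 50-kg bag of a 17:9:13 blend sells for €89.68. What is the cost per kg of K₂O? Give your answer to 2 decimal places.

K₂O in bag = 50 × 13% = 6.5 kg.
Cost per kg K₂O = €89.68 / 6.5 = €13.7969.

€13.80 per kg K₂O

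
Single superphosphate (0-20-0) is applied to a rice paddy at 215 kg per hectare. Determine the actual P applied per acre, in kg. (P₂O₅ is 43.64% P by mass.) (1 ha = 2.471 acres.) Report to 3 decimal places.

P₂O₅ per hectare = 215 × 20% = 43 kg.
Elemental P = 43 × 0.4364 = 18.7652 kg per hectare.
Convert to per acre: 18.7652 × 0.404694 = 7.59417 kg.

7.594 kg P per acre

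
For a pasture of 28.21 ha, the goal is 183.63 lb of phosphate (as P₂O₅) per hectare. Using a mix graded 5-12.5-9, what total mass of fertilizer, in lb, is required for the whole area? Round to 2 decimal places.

Product per hectare = 183.63 / 12.5% = 1469.04 lb.
Total product = 1469.04 × 28.21 = 41441.618 lb.

41441.62 lb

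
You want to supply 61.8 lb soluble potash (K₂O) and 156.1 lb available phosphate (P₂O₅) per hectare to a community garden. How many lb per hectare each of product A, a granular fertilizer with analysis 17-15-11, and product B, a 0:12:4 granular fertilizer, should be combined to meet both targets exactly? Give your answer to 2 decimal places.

162.78 lb product A, 1097.36 lb product B

Per-hectare balance (a = product A, b = product B):
K₂O: 0.11·a + 0.04·b = 61.8
P₂O₅: 0.15·a + 0.12·b = 156.1
From row1: a = (61.8 − 0.04·b) / 0.11.
Into row2: 0.15·(61.8 − 0.04·b)/0.11 + 0.12·b = 156.1 → b = 1097.361, a = 162.778.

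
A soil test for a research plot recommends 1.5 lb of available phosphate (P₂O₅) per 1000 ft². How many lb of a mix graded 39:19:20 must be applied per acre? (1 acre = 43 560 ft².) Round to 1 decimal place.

Product per 1000 ft² = 1.5 / 19% = 7.89474 lb.
Convert to per acre: 7.89474 × 43.56 = 343.895 lb.

343.9 lb of product per acre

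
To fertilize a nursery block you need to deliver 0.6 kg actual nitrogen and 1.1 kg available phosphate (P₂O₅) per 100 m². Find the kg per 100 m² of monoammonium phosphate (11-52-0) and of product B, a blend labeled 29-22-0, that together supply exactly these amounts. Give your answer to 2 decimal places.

1.48 kg monoammonium phosphate, 1.51 kg product B

With a, b = kg per 100 m² of monoammonium phosphate and product B:
N: 0.11·a + 0.29·b = 0.6
P₂O₅: 0.52·a + 0.22·b = 1.1
Eliminate b: (row1) − 0.29/0.22·(row2) → -0.575455·a = -0.85, so a = 1.47709.
Then b = (1.1 − 0.52·1.47709) / 0.22 = 1.50869.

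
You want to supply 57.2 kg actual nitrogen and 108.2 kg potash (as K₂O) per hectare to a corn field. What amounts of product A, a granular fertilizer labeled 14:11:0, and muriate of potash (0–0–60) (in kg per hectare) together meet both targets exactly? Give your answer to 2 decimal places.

408.57 kg product A, 180.33 kg muriate of potash

Per-hectare balance (a = product A, b = muriate of potash):
N: 0.14·a + 0·b = 57.2
K₂O: 0·a + 0.6·b = 108.2
Solving simultaneously: a = 408.571, b = 180.333.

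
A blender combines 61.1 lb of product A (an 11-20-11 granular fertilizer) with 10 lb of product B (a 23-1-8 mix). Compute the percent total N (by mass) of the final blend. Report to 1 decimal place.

Total mass = 61.1 + 10 = 71.1 lb.
N mass = 11%×61.1 + 23%×10 = 9.021 lb.
% N = 9.021 / 71.1 = 12.6878%.

12.7% N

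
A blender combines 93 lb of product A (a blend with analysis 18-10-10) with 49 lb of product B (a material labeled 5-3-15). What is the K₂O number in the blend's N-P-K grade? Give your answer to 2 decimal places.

Total mass = 93 + 49 = 142 lb.
K₂O mass = 10%×93 + 15%×49 = 16.65 lb.
% K₂O = 16.65 / 142 = 11.7254%.

11.73% K₂O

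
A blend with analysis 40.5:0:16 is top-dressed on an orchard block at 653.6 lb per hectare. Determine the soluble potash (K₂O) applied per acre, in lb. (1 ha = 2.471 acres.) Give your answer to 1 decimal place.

42.3 lb K₂O per acre

K₂O per hectare = 653.6 × 16% = 104.576 lb.
Convert to per acre: 104.576 × 0.404694 = 42.3213 lb.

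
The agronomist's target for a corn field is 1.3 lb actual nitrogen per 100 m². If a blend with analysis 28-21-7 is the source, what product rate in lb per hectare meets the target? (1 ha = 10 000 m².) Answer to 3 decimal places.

464.286 lb of product per hectare

Product per 100 m² = 1.3 / 28% = 4.64286 lb.
Convert to per hectare: 4.64286 × 100 = 464.2857 lb.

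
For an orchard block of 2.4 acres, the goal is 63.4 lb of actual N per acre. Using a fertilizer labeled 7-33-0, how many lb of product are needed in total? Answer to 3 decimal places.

Product per acre = 63.4 / 7% = 905.714 lb.
Total product = 905.714 × 2.4 = 2173.7143 lb.

2173.714 lb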